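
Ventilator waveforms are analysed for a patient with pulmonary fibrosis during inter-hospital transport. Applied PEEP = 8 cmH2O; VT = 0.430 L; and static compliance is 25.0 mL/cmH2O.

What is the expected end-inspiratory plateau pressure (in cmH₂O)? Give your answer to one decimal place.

25.2

Pplat = PEEP + Vt / Cstat = 8 + 430 / 25.0 = 8 + 17.2 = 25.2 cmH2O.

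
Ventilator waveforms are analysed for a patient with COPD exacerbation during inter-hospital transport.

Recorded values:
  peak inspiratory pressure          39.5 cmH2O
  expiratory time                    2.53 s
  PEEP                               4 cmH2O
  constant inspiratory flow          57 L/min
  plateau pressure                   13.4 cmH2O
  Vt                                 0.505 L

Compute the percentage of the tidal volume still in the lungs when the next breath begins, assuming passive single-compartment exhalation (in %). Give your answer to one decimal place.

Flow: 57 L/min ÷ 60 = 0.95 L/s.
R = (PIP − Pplat)/V̇ = (39.5 − 13.4) / 0.95 = 26.1/0.95 = 27.474 cmH2O·s/L.
C = Vt/(Pplat − PEEP) = 505.0 / (13.4 − 4) = 505.0/9.4 = 53.723 mL/cmH2O.
τ = R × C = 27.474 × 0.05372 L/cmH2O = 1.476 s.
Fraction remaining at end-expiration = e^(−Te/τ) = e^(−2.53/1.476) = 0.1801 → 18.01%.

18.0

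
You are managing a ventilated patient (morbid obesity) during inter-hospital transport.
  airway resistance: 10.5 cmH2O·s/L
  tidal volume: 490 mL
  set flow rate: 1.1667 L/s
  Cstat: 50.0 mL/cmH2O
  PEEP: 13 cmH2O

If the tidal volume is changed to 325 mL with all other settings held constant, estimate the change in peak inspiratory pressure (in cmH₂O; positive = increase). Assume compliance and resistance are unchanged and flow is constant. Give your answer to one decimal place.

PIP = Vt/C + R·V̇ + PEEP (constant-flow equation of motion).
Only the elastic term changes: ΔPIP = ΔVt / C = (325 − 490) / 50.0 = -3.3 cmH2O.

-3.3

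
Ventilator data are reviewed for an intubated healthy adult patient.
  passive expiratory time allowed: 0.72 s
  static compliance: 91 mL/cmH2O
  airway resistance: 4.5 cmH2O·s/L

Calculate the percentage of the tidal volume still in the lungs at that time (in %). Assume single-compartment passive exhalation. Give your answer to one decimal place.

17.2

τ = R × C = 4.5 × 91 mL/cmH2O = 4.5 × 0.091 L/cmH2O = 0.4095 s.
Passive exhalation: V(t)/V₀ = e^(−t/τ) = e^(−0.72/0.4095) = 0.1723.
Fraction remaining = 0.1723 → 17.23%.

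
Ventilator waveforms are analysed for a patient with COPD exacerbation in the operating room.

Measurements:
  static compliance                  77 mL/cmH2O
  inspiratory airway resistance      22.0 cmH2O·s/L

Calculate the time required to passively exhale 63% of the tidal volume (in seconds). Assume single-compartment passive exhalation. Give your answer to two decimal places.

1.68

τ = R × C = 22.0 × 77 mL/cmH2O = 22.0 × 0.077 L/cmH2O = 1.694 s.
Exhaled fraction f = 1 − e^(−t/τ) → t = −τ·ln(1 − f) = −1.694·ln(0.37) = 1.684 s.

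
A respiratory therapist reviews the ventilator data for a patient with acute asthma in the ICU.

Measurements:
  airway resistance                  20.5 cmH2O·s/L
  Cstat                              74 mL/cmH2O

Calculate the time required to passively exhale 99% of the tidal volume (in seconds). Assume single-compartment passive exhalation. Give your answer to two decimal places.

τ = R × C = 20.5 × 74 mL/cmH2O = 20.5 × 0.074 L/cmH2O = 1.517 s.
Exhaled fraction f = 1 − e^(−t/τ) → t = −τ·ln(1 − f) = −1.517·ln(0.01) = 6.986 s.

6.99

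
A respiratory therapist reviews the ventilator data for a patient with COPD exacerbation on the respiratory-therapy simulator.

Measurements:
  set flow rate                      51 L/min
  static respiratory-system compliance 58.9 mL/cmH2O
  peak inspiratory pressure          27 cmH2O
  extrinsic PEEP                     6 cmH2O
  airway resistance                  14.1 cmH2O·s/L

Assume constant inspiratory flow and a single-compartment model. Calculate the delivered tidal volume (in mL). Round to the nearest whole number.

Flow: 51 L/min ÷ 60 = 0.85 L/s.
Equation of motion (constant flow): PIP = Vt/C + R·V̇ + PEEP.
Vt/C = PIP − R·V̇ − PEEP = 27 − 11.985 − 6 = 9.015 cmH2O.
Vt = C × 9.015 = 58.9 × 9.015 = 530.98 mL.

531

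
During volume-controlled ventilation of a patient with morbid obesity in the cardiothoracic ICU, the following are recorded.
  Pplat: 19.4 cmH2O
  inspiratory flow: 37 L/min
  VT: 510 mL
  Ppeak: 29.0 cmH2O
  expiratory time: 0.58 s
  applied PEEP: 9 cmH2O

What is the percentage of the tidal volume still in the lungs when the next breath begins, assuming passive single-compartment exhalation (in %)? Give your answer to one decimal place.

Flow: 37 L/min ÷ 60 = 0.6167 L/s.
R = (PIP − Pplat)/V̇ = (29.0 − 19.4) / 0.6167 = 9.6/0.6167 = 15.567 cmH2O·s/L.
C = Vt/(Pplat − PEEP) = 510.0 / (19.4 − 9) = 510.0/10.4 = 49.038 mL/cmH2O.
τ = R × C = 15.567 × 0.04904 L/cmH2O = 0.7634 s.
Fraction remaining at end-expiration = e^(−Te/τ) = e^(−0.58/0.7634) = 0.4678 → 46.78%.

46.8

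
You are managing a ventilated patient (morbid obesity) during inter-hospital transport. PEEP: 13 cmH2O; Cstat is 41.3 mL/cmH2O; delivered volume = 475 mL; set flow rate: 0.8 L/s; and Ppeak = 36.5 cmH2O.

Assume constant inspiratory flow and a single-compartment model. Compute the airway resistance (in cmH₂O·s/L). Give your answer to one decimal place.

Equation of motion (constant flow): PIP = Vt/C + R·V̇ + PEEP.
R·V̇ = PIP − Vt/C − PEEP = 36.5 − 475/41.3 − 13 = 36.5 − 11.501 − 13 = 11.999 cmH2O.
R = 11.999 / 0.8 = 14.999 cmH2O·s/L.

15.0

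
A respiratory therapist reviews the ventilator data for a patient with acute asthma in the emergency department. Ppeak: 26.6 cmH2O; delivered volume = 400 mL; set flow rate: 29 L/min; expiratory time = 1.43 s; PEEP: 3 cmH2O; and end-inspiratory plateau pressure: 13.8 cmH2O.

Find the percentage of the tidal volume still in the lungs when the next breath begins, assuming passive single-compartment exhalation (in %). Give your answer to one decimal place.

23.3

Flow: 29 L/min ÷ 60 = 0.4833 L/s.
R = (PIP − Pplat)/V̇ = (26.6 − 13.8) / 0.4833 = 12.8/0.4833 = 26.485 cmH2O·s/L.
C = Vt/(Pplat − PEEP) = 400.0 / (13.8 − 3) = 400.0/10.8 = 37.037 mL/cmH2O.
τ = R × C = 26.485 × 0.03704 L/cmH2O = 0.981 s.
Fraction remaining at end-expiration = e^(−Te/τ) = e^(−1.43/0.981) = 0.2328 → 23.28%.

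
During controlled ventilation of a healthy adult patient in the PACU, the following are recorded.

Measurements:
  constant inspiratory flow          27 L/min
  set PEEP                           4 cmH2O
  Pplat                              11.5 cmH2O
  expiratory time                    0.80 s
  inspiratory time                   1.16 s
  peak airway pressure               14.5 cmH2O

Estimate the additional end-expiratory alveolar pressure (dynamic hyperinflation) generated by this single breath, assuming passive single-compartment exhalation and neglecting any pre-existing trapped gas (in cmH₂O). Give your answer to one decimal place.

Flow: 27 L/min ÷ 60 = 0.45 L/s.
Vt = flow × Ti = 0.45 L/s × 1.16 s × 1000 mL/L = 522.0 mL.
R = (PIP − Pplat)/V̇ = (14.5 − 11.5) / 0.45 = 3.0/0.45 = 6.667 cmH2O·s/L.
C = Vt/(Pplat − PEEP) = 522.0 / (11.5 − 4) = 522.0/7.5 = 69.6 mL/cmH2O.
τ = R × C = 6.667 × 0.0696 L/cmH2O = 0.464 s.
Fraction remaining = e^(−Te/τ) = e^(−0.80/0.464) = 0.1783; trapped volume = 522.0 × 0.1783 = 93.073 mL.
Additional alveolar pressure from trapping ≈ V_trapped / C = 93.073 / 69.6 = 1.337 cmH2O.

1.3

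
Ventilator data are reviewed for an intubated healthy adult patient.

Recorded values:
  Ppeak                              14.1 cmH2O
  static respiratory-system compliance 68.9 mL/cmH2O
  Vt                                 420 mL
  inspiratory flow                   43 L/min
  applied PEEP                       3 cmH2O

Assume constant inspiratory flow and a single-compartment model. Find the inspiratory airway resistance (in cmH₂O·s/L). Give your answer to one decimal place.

7.0

Flow: 43 L/min ÷ 60 = 0.7167 L/s.
Equation of motion (constant flow): PIP = Vt/C + R·V̇ + PEEP.
R·V̇ = PIP − Vt/C − PEEP = 14.1 − 420/68.9 − 3 = 14.1 − 6.096 − 3 = 5.004 cmH2O.
R = 5.004 / 0.7167 = 6.982 cmH2O·s/L.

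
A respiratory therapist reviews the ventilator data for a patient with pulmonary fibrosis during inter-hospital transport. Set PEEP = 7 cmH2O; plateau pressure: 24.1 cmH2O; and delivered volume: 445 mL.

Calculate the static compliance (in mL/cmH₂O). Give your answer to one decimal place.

26.0

Cstat = Vt / (Pplat − PEEP) = 445 / (24.1 − 7) = 445 / 17.1 = 26.023 mL/cmH2O.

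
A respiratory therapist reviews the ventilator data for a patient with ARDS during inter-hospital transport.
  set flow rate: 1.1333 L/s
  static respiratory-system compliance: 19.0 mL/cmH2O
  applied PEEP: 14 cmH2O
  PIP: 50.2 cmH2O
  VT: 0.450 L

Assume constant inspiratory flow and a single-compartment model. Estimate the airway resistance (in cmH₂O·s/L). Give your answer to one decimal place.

Equation of motion (constant flow): PIP = Vt/C + R·V̇ + PEEP.
R·V̇ = PIP − Vt/C − PEEP = 50.2 − 450/19.0 − 14 = 50.2 − 23.684 − 14 = 12.516 cmH2O.
R = 12.516 / 1.1333 = 11.044 cmH2O·s/L.

11.0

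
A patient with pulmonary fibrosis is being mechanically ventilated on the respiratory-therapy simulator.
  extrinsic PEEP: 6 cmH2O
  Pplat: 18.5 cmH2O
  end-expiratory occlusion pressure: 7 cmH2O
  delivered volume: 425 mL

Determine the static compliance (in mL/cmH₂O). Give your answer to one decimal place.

End-expiratory occlusion gives total PEEP = 7 cmH2O (intrinsic PEEP = 7 − 6 = 1). Use total PEEP for the elastic gradient.
Cstat = Vt / (Pplat − PEEPtotal) = 425 / (18.5 − 7) = 425 / 11.5 = 36.957 mL/cmH2O.

37.0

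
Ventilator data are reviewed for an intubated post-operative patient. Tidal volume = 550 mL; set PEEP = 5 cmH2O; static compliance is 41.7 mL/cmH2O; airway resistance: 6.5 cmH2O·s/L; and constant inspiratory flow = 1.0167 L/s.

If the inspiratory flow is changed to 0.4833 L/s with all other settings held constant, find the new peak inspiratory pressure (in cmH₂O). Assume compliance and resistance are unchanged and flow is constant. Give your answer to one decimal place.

21.3

PIP = Vt/C + R·V̇ + PEEP (constant-flow equation of motion).
Only the resistive term changes: ΔPIP = R × ΔV̇ = 6.5 × (0.4833 − 1.0167) = 6.5 × -0.5334 = -3.467 cmH2O.
Original PIP = 550/41.7 + 6.5×1.0167 + 5 = 24.798 cmH2O; new PIP = 24.798 + (-3.467) = 21.331 cmH2O.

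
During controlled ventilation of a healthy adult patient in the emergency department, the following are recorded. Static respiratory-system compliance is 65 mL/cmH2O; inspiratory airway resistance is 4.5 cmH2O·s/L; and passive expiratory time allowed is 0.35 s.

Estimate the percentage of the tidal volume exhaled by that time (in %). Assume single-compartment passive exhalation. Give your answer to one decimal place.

69.8

τ = R × C = 4.5 × 65 mL/cmH2O = 4.5 × 0.065 L/cmH2O = 0.2925 s.
Passive exhalation: V(t)/V₀ = e^(−t/τ) = e^(−0.35/0.2925) = 0.3022.
Fraction exhaled = 1 − 0.3022 = 0.6978 → 69.78%.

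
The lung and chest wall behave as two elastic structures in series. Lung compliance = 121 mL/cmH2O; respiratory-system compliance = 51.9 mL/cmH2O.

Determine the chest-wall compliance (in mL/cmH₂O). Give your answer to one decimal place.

1/Ccw = 1/Crs − 1/CL.
1/Ccw = 1/51.9 − 1/121 = 0.011.
Ccw = 90.909 mL/cmH2O.

90.9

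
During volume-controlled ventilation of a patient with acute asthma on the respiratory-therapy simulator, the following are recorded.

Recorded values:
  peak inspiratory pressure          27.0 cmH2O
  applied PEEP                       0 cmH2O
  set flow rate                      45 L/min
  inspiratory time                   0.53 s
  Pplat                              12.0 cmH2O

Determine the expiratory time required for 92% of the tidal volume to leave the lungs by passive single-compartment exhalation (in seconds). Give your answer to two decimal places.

1.67

Flow: 45 L/min ÷ 60 = 0.75 L/s.
Vt = flow × Ti = 0.75 L/s × 0.53 s × 1000 mL/L = 397.5 mL.
R = (PIP − Pplat)/V̇ = (27.0 − 12.0) / 0.75 = 15.0/0.75 = 20.0 cmH2O·s/L.
C = Vt/(Pplat − PEEP) = 397.5 / (12.0 − 0) = 397.5/12.0 = 33.125 mL/cmH2O.
τ = R × C = 20.0 × 0.03313 L/cmH2O = 0.6626 s.
t = −τ·ln(1 − 0.92) = −0.6626·ln(0.08) = 1.674 s.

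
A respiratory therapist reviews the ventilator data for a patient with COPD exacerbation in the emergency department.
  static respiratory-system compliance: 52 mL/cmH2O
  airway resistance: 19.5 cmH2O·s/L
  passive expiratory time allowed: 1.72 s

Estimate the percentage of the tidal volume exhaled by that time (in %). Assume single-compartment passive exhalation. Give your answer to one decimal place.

τ = R × C = 19.5 × 52 mL/cmH2O = 19.5 × 0.052 L/cmH2O = 1.014 s.
Passive exhalation: V(t)/V₀ = e^(−t/τ) = e^(−1.72/1.014) = 0.1834.
Fraction exhaled = 1 − 0.1834 = 0.8166 → 81.66%.

81.7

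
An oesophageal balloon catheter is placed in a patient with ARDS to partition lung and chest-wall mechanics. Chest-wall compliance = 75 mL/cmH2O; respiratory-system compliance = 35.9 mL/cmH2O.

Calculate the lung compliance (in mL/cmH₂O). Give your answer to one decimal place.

68.9

1/CL = 1/Crs − 1/Ccw.
1/CL = 1/35.9 − 1/75 = 0.01452.
CL = 68.871 mL/cmH2O.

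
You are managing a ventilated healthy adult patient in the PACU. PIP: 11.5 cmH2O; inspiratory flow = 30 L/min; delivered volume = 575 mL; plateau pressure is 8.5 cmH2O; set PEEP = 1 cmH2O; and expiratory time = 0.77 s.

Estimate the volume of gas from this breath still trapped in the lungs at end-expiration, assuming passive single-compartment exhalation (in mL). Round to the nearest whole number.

108

Flow: 30 L/min ÷ 60 = 0.5 L/s.
R = (PIP − Pplat)/V̇ = (11.5 − 8.5) / 0.5 = 3.0/0.5 = 6.0 cmH2O·s/L.
C = Vt/(Pplat − PEEP) = 575.0 / (8.5 − 1) = 575.0/7.5 = 76.667 mL/cmH2O.
τ = R × C = 6.0 × 0.07667 L/cmH2O = 0.46 s.
Fraction remaining = e^(−Te/τ) = e^(−0.77/0.46) = 0.1875.
Trapped volume = 575.0 × 0.1875 = 107.81 mL.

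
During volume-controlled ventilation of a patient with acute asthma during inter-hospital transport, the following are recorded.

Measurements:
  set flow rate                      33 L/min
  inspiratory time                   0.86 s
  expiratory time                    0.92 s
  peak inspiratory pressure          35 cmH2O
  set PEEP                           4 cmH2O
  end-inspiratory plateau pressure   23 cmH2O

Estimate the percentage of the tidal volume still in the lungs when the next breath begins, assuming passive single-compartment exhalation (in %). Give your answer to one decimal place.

18.4

Flow: 33 L/min ÷ 60 = 0.55 L/s.
Vt = flow × Ti = 0.55 L/s × 0.86 s × 1000 mL/L = 473.0 mL.
R = (PIP − Pplat)/V̇ = (35 − 23) / 0.55 = 12.0/0.55 = 21.818 cmH2O·s/L.
C = Vt/(Pplat − PEEP) = 473.0 / (23 − 4) = 473.0/19.0 = 24.895 mL/cmH2O.
τ = R × C = 21.818 × 0.0249 L/cmH2O = 0.5433 s.
Fraction remaining at end-expiration = e^(−Te/τ) = e^(−0.92/0.5433) = 0.1839 → 18.39%.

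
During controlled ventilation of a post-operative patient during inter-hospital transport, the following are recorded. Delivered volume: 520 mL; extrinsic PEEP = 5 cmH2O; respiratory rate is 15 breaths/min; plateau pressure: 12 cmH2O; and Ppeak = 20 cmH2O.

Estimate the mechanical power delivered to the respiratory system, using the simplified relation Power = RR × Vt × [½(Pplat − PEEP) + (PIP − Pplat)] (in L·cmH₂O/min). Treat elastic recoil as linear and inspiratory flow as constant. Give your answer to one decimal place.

Per-breath work = Vt × [½(Pplat−PEEP) + (PIP−Pplat)] = 0.520 × [0.5×7.0 + 8.0] = 0.520 × 11.5 = 5.98 L·cmH2O.
Power = 15 × 5.98 = 89.7 L·cmH2O/min.

89.7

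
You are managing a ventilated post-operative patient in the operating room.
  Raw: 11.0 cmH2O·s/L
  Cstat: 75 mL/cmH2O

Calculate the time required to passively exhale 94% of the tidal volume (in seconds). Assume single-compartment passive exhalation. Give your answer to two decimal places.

2.32

τ = R × C = 11.0 × 75 mL/cmH2O = 11.0 × 0.075 L/cmH2O = 0.825 s.
Exhaled fraction f = 1 − e^(−t/τ) → t = −τ·ln(1 − f) = −0.825·ln(0.06) = 2.321 s.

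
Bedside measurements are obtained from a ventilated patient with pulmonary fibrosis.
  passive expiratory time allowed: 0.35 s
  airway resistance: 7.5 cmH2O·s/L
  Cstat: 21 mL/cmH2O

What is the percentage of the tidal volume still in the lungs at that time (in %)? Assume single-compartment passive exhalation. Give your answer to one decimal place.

10.8

τ = R × C = 7.5 × 21 mL/cmH2O = 7.5 × 0.021 L/cmH2O = 0.1575 s.
Passive exhalation: V(t)/V₀ = e^(−t/τ) = e^(−0.35/0.1575) = 0.1084.
Fraction remaining = 0.1084 → 10.84%.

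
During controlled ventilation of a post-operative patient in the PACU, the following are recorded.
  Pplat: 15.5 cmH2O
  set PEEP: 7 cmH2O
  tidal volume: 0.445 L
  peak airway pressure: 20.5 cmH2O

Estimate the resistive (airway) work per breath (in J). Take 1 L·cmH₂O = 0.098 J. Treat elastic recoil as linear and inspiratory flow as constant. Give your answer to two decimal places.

0.22

With constant inspiratory flow the resistive pressure is constant at PIP − Pplat = 20.5 − 15.5 = 5.0 cmH2O, so resistive work = 5.0 × 0.445 = 2.225 L·cmH2O.
× 0.098 J/(L·cmH2O) → 0.2181 J.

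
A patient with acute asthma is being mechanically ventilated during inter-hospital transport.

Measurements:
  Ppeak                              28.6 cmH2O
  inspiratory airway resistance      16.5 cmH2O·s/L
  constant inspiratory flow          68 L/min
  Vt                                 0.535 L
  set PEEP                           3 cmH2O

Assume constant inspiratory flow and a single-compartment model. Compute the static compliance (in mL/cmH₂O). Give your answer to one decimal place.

77.5

Flow: 68 L/min ÷ 60 = 1.1333 L/s.
Equation of motion (constant flow): PIP = Vt/C + R·V̇ + PEEP.
Vt/C = PIP − R·V̇ − PEEP = 28.6 − 16.5×1.1333 − 3 = 28.6 − 18.699 − 3 = 6.901 cmH2O.
C = Vt / 6.901 = 535 / 6.901 = 77.525 mL/cmH2O.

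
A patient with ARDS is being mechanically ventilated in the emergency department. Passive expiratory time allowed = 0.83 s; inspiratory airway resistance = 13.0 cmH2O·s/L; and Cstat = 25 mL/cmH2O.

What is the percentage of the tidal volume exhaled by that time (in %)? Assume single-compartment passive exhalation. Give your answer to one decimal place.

τ = R × C = 13.0 × 25 mL/cmH2O = 13.0 × 0.025 L/cmH2O = 0.325 s.
Passive exhalation: V(t)/V₀ = e^(−t/τ) = e^(−0.83/0.325) = 0.07778.
Fraction exhaled = 1 − 0.07778 = 0.9222 → 92.22%.

92.2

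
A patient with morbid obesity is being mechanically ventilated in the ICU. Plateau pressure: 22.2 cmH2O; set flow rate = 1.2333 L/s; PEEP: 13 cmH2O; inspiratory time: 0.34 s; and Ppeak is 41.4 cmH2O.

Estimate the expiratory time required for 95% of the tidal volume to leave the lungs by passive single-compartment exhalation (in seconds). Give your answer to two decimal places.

Vt = flow × Ti = 1.2333 L/s × 0.34 s × 1000 mL/L = 419.32 mL.
R = (PIP − Pplat)/V̇ = (41.4 − 22.2) / 1.2333 = 19.2/1.2333 = 15.568 cmH2O·s/L.
C = Vt/(Pplat − PEEP) = 419.32 / (22.2 − 13) = 419.32/9.2 = 45.578 mL/cmH2O.
τ = R × C = 15.568 × 0.04558 L/cmH2O = 0.7096 s.
t = −τ·ln(1 − 0.95) = −0.7096·ln(0.05) = 2.126 s.

2.13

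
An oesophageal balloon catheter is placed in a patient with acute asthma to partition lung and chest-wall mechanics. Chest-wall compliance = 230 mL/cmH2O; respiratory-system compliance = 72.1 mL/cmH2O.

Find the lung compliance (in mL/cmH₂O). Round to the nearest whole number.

105

1/CL = 1/Crs − 1/Ccw.
1/CL = 1/72.1 − 1/230 = 0.009522.
CL = 105.02 mL/cmH2O.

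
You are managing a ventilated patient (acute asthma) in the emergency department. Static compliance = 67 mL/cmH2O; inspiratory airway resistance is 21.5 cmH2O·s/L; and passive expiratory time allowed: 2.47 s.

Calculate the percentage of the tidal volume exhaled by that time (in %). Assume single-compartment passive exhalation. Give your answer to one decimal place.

82.0

τ = R × C = 21.5 × 67 mL/cmH2O = 21.5 × 0.067 L/cmH2O = 1.441 s.
Passive exhalation: V(t)/V₀ = e^(−t/τ) = e^(−2.47/1.441) = 0.1801.
Fraction exhaled = 1 − 0.1801 = 0.8199 → 81.99%.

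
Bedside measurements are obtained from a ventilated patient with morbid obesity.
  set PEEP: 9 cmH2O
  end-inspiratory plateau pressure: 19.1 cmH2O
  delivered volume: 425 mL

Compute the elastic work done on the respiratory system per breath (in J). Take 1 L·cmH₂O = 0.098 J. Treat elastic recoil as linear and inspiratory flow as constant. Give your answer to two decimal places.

Elastic work ≈ ½ × (Pplat − PEEP) × Vt = 0.5 × (19.1 − 9) × 0.425 L = 0.5 × 10.1 × 0.425 = 2.146 L·cmH2O.
× 0.098 J/(L·cmH2O) → 0.2103 J.

0.21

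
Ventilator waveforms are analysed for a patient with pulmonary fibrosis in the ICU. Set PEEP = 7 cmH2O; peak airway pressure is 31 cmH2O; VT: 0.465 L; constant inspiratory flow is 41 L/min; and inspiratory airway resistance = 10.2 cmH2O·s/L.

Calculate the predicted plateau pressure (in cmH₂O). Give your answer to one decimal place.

Flow: 41 L/min ÷ 60 = 0.6833 L/s.
Pplat = PIP − Raw × flow = 31 − 10.2 × 0.6833 = 31 − 6.97 = 24.03 cmH2O.

24.0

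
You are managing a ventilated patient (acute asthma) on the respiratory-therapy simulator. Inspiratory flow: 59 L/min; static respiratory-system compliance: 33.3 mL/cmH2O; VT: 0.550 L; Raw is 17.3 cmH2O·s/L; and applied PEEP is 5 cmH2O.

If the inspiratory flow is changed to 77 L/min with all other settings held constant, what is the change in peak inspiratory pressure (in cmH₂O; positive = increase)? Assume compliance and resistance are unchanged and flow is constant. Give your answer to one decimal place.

Flow: 59 L/min ÷ 60 = 0.9833 L/s.
New flow: 77 L/min ÷ 60 = 1.2833 L/s.
PIP = Vt/C + R·V̇ + PEEP (constant-flow equation of motion).
Only the resistive term changes: ΔPIP = R × ΔV̇ = 17.3 × (1.2833 − 0.9833) = 17.3 × 0.3 = 5.19 cmH2O.

5.2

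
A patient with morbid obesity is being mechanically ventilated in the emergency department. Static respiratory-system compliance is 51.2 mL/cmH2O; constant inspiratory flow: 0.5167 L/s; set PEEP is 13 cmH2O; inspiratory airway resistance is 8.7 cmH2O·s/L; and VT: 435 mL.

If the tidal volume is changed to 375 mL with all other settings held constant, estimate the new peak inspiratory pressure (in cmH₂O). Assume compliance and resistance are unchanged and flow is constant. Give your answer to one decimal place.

PIP = Vt/C + R·V̇ + PEEP (constant-flow equation of motion).
Only the elastic term changes: ΔPIP = ΔVt / C = (375 − 435) / 51.2 = -1.172 cmH2O.
Original PIP = 435/51.2 + 8.7×0.5167 + 13 = 25.991 cmH2O; new PIP = 25.991 + (-1.172) = 24.819 cmH2O.

24.8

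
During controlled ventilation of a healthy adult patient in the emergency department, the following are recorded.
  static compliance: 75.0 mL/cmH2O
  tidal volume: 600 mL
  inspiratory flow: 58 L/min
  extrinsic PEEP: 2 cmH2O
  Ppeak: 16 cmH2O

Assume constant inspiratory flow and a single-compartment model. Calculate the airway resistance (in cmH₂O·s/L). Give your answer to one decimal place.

6.2

Flow: 58 L/min ÷ 60 = 0.9667 L/s.
Equation of motion (constant flow): PIP = Vt/C + R·V̇ + PEEP.
R·V̇ = PIP − Vt/C − PEEP = 16 − 600/75.0 − 2 = 16 − 8.0 − 2 = 6.0 cmH2O.
R = 6.0 / 0.9667 = 6.207 cmH2O·s/L.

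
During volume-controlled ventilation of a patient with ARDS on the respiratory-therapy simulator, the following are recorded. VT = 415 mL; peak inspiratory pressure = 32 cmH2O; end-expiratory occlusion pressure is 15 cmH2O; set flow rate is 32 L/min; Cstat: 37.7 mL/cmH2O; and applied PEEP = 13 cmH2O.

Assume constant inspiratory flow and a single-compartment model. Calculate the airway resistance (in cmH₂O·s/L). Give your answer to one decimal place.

11.2

Flow: 32 L/min ÷ 60 = 0.5333 L/s.
Total PEEP = 15 cmH2O (set 13 + intrinsic 2); this is the baseline alveolar pressure.
Equation of motion (constant flow): PIP = Vt/C + R·V̇ + PEEP.
R·V̇ = PIP − Vt/C − PEEP = 32 − 415/37.7 − 15 = 32 − 11.008 − 15 = 5.992 cmH2O.
R = 5.992 / 0.5333 = 11.236 cmH2O·s/L.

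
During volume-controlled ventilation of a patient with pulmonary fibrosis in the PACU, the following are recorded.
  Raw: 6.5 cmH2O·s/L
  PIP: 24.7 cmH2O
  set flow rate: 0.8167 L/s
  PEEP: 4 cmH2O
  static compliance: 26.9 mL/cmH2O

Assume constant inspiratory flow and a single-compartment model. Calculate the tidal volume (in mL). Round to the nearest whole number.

Equation of motion (constant flow): PIP = Vt/C + R·V̇ + PEEP.
Vt/C = PIP − R·V̇ − PEEP = 24.7 − 5.309 − 4 = 15.391 cmH2O.
Vt = C × 15.391 = 26.9 × 15.391 = 414.02 mL.

414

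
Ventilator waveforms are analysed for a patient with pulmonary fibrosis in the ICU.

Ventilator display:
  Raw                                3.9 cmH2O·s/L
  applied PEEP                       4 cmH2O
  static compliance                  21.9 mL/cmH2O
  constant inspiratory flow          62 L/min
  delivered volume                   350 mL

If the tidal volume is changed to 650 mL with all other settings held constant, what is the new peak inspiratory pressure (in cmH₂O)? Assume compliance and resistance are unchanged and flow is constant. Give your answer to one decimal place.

37.7

Flow: 62 L/min ÷ 60 = 1.0333 L/s.
PIP = Vt/C + R·V̇ + PEEP (constant-flow equation of motion).
Only the elastic term changes: ΔPIP = ΔVt / C = (650 − 350) / 21.9 = 13.699 cmH2O.
Original PIP = 350/21.9 + 3.9×1.0333 + 4 = 24.012 cmH2O; new PIP = 24.012 + (13.699) = 37.711 cmH2O.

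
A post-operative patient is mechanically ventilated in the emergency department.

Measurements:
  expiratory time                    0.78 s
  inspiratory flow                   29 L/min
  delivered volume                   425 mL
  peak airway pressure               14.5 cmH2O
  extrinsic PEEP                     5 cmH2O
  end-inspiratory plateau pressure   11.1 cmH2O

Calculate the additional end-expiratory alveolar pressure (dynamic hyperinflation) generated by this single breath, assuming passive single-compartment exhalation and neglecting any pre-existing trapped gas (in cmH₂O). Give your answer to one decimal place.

1.2

Flow: 29 L/min ÷ 60 = 0.4833 L/s.
R = (PIP − Pplat)/V̇ = (14.5 − 11.1) / 0.4833 = 3.4/0.4833 = 7.035 cmH2O·s/L.
C = Vt/(Pplat − PEEP) = 425.0 / (11.1 − 5) = 425.0/6.1 = 69.672 mL/cmH2O.
τ = R × C = 7.035 × 0.06967 L/cmH2O = 0.4901 s.
Fraction remaining = e^(−Te/τ) = e^(−0.78/0.4901) = 0.2036; trapped volume = 425.0 × 0.2036 = 86.53 mL.
Additional alveolar pressure from trapping ≈ V_trapped / C = 86.53 / 69.672 = 1.242 cmH2O.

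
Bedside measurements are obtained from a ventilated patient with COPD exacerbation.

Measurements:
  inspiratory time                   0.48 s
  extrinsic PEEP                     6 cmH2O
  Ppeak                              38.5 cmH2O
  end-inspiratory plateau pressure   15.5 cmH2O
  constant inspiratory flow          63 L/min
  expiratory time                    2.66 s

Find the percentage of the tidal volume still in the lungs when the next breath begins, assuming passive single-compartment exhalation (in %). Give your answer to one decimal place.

10.1

Flow: 63 L/min ÷ 60 = 1.05 L/s.
Vt = flow × Ti = 1.05 L/s × 0.48 s × 1000 mL/L = 504.0 mL.
R = (PIP − Pplat)/V̇ = (38.5 − 15.5) / 1.05 = 23.0/1.05 = 21.905 cmH2O·s/L.
C = Vt/(Pplat − PEEP) = 504.0 / (15.5 − 6) = 504.0/9.5 = 53.053 mL/cmH2O.
τ = R × C = 21.905 × 0.05305 L/cmH2O = 1.162 s.
Fraction remaining at end-expiration = e^(−Te/τ) = e^(−2.66/1.162) = 0.1014 → 10.14%.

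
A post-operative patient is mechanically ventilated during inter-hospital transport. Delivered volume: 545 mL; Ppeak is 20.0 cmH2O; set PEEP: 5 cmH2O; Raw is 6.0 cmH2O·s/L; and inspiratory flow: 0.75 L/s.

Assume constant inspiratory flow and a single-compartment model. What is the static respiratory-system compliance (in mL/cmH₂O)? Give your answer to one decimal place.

51.9

Equation of motion (constant flow): PIP = Vt/C + R·V̇ + PEEP.
Vt/C = PIP − R·V̇ − PEEP = 20.0 − 6.0×0.75 − 5 = 20.0 − 4.5 − 5 = 10.5 cmH2O.
C = Vt / 10.5 = 545 / 10.5 = 51.905 mL/cmH2O.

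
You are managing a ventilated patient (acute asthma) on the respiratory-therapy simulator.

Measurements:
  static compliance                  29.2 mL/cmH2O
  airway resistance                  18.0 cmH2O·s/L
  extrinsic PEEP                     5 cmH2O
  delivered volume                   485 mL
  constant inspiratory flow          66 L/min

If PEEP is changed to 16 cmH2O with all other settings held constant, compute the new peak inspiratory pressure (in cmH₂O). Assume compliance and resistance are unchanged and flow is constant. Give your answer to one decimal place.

Flow: 66 L/min ÷ 60 = 1.1 L/s.
PIP = Vt/C + R·V̇ + PEEP (constant-flow equation of motion).
Only the baseline term changes: ΔPIP = ΔPEEP = 16 − 5 = 11.0 cmH2O.
Original PIP = 485/29.2 + 18.0×1.1 + 5 = 41.41 cmH2O; new PIP = 41.41 + (11.0) = 52.41 cmH2O.

52.4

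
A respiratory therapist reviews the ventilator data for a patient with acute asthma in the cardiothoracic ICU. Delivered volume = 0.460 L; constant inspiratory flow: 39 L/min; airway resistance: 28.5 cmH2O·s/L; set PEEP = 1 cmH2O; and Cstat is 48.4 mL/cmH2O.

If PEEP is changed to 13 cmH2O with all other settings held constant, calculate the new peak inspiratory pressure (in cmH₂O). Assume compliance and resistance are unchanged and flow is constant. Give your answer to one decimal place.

Flow: 39 L/min ÷ 60 = 0.65 L/s.
PIP = Vt/C + R·V̇ + PEEP (constant-flow equation of motion).
Only the baseline term changes: ΔPIP = ΔPEEP = 13 − 1 = 12.0 cmH2O.
Original PIP = 460/48.4 + 28.5×0.65 + 1 = 29.029 cmH2O; new PIP = 29.029 + (12.0) = 41.029 cmH2O.

41.0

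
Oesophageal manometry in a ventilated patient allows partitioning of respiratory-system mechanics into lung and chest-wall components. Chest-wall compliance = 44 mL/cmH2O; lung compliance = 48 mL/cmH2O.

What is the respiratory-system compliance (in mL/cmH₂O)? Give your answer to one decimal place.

Lung and chest wall are elastances in series: 1/Crs = 1/CL + 1/Ccw.
1/Crs = 1/48 + 1/44 = 0.04356.
Crs = 22.957 mL/cmH2O.

23.0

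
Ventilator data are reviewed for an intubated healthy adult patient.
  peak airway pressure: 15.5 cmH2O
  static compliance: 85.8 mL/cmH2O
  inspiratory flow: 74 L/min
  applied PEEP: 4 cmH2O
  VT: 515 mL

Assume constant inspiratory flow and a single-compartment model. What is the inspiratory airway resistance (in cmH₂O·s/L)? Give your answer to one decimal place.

4.5

Flow: 74 L/min ÷ 60 = 1.2333 L/s.
Equation of motion (constant flow): PIP = Vt/C + R·V̇ + PEEP.
R·V̇ = PIP − Vt/C − PEEP = 15.5 − 515/85.8 − 4 = 15.5 − 6.002 − 4 = 5.498 cmH2O.
R = 5.498 / 1.2333 = 4.458 cmH2O·s/L.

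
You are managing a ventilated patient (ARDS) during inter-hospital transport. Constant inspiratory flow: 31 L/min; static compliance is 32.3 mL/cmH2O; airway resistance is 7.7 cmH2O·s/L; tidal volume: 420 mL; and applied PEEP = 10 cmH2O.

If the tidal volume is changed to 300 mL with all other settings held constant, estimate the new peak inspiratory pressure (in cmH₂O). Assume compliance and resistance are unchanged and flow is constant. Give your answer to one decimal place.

23.3

Flow: 31 L/min ÷ 60 = 0.5167 L/s.
PIP = Vt/C + R·V̇ + PEEP (constant-flow equation of motion).
Only the elastic term changes: ΔPIP = ΔVt / C = (300 − 420) / 32.3 = -3.715 cmH2O.
Original PIP = 420/32.3 + 7.7×0.5167 + 10 = 26.982 cmH2O; new PIP = 26.982 + (-3.715) = 23.267 cmH2O.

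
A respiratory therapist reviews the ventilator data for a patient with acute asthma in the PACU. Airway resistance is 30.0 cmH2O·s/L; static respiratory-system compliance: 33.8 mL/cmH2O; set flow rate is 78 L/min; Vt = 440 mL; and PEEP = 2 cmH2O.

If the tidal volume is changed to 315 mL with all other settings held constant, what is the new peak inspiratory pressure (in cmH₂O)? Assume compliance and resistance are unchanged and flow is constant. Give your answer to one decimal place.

50.3

Flow: 78 L/min ÷ 60 = 1.3 L/s.
PIP = Vt/C + R·V̇ + PEEP (constant-flow equation of motion).
Only the elastic term changes: ΔPIP = ΔVt / C = (315 − 440) / 33.8 = -3.698 cmH2O.
Original PIP = 440/33.8 + 30.0×1.3 + 2 = 54.018 cmH2O; new PIP = 54.018 + (-3.698) = 50.32 cmH2O.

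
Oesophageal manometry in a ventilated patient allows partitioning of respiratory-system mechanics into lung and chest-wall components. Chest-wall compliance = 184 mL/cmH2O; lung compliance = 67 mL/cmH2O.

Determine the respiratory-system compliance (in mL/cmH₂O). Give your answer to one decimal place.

Lung and chest wall are elastances in series: 1/Crs = 1/CL + 1/Ccw.
1/Crs = 1/67 + 1/184 = 0.02036.
Crs = 49.116 mL/cmH2O.

49.1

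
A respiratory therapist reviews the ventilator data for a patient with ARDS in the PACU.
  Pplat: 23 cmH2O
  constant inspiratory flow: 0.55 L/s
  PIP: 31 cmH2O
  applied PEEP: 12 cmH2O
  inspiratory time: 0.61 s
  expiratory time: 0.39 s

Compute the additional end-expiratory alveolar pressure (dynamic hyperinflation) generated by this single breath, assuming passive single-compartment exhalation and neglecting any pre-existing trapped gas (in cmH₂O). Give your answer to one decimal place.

4.6

Vt = flow × Ti = 0.55 L/s × 0.61 s × 1000 mL/L = 335.5 mL.
R = (PIP − Pplat)/V̇ = (31 − 23) / 0.55 = 8.0/0.55 = 14.545 cmH2O·s/L.
C = Vt/(Pplat − PEEP) = 335.5 / (23 − 12) = 335.5/11.0 = 30.5 mL/cmH2O.
τ = R × C = 14.545 × 0.0305 L/cmH2O = 0.4436 s.
Fraction remaining = e^(−Te/τ) = e^(−0.39/0.4436) = 0.4151; trapped volume = 335.5 × 0.4151 = 139.27 mL.
Additional alveolar pressure from trapping ≈ V_trapped / C = 139.27 / 30.5 = 4.566 cmH2O.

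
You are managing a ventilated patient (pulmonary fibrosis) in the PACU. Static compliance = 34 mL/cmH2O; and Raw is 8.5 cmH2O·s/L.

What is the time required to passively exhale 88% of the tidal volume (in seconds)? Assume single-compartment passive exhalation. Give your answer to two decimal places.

τ = R × C = 8.5 × 34 mL/cmH2O = 8.5 × 0.034 L/cmH2O = 0.289 s.
Exhaled fraction f = 1 − e^(−t/τ) → t = −τ·ln(1 − f) = −0.289·ln(0.12) = 0.6128 s.

0.61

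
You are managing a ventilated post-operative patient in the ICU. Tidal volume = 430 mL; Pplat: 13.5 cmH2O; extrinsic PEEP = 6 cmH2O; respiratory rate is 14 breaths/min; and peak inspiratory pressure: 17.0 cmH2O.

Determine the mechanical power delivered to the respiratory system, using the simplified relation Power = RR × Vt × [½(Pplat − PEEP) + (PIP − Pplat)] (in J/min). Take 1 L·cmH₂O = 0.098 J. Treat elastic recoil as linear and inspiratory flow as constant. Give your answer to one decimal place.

4.3

Per-breath work = Vt × [½(Pplat−PEEP) + (PIP−Pplat)] = 0.430 × [0.5×7.5 + 3.5] = 0.430 × 7.25 = 3.118 L·cmH2O.
Power = 14 × 3.118 = 43.652 L·cmH2O/min.
× 0.098 J/(L·cmH2O) → 4.278 J/min.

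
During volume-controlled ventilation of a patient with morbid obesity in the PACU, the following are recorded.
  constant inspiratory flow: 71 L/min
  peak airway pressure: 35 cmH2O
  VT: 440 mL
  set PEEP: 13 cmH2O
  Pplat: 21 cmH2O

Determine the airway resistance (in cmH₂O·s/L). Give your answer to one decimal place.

Flow: 71 L/min ÷ 60 = 1.1833 L/s.
Raw = (PIP − Pplat) / flow = (35 − 21) / 1.1833 = 14.0 / 1.1833 = 11.831 cmH2O·s/L.

11.8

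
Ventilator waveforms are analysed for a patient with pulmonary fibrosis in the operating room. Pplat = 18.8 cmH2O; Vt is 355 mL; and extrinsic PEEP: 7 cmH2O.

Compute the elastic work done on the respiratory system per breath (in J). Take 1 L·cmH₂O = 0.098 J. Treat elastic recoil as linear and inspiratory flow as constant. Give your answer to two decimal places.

0.21

Elastic work ≈ ½ × (Pplat − PEEP) × Vt = 0.5 × (18.8 − 7) × 0.355 L = 0.5 × 11.8 × 0.355 = 2.095 L·cmH2O.
× 0.098 J/(L·cmH2O) → 0.2053 J.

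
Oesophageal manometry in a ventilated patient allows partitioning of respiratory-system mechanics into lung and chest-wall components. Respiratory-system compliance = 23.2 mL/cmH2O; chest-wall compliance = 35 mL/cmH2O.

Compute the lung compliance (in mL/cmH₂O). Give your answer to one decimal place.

68.8

1/CL = 1/Crs − 1/Ccw.
1/CL = 1/23.2 − 1/35 = 0.01453.
CL = 68.823 mL/cmH2O.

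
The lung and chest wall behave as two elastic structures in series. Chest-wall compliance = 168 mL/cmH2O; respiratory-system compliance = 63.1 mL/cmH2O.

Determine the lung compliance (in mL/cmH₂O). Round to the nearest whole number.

101

1/CL = 1/Crs − 1/Ccw.
1/CL = 1/63.1 − 1/168 = 0.009895.
CL = 101.06 mL/cmH2O.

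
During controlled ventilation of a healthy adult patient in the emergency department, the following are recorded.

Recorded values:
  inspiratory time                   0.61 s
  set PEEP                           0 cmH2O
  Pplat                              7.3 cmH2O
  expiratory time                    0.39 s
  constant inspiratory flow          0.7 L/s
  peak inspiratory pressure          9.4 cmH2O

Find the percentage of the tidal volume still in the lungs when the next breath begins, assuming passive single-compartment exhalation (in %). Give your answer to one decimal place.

10.8

Vt = flow × Ti = 0.7 L/s × 0.61 s × 1000 mL/L = 427.0 mL.
R = (PIP − Pplat)/V̇ = (9.4 − 7.3) / 0.7 = 2.1/0.7 = 3.0 cmH2O·s/L.
C = Vt/(Pplat − PEEP) = 427.0 / (7.3 − 0) = 427.0/7.3 = 58.493 mL/cmH2O.
τ = R × C = 3.0 × 0.05849 L/cmH2O = 0.1755 s.
Fraction remaining at end-expiration = e^(−Te/τ) = e^(−0.39/0.1755) = 0.1084 → 10.84%.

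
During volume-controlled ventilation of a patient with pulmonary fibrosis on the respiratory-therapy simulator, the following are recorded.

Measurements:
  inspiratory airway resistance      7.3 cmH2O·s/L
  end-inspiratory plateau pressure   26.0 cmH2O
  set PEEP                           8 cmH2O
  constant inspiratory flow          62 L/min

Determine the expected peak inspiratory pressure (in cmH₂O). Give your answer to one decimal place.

33.5

Flow: 62 L/min ÷ 60 = 1.0333 L/s.
PIP = Pplat + Raw × flow = 26.0 + 7.3 × 1.0333 = 26.0 + 7.543 = 33.543 cmH2O.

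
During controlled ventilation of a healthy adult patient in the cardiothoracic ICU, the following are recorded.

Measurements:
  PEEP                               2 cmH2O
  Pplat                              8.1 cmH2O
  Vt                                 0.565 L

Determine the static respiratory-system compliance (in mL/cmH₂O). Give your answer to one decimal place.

Cstat = Vt / (Pplat − PEEP) = 565 / (8.1 − 2) = 565 / 6.1 = 92.623 mL/cmH2O.

92.6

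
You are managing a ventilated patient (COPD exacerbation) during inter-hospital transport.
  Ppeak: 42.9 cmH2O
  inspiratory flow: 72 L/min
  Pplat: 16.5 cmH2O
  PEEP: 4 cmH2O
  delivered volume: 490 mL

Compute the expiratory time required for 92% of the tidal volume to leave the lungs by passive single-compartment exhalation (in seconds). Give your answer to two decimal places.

Flow: 72 L/min ÷ 60 = 1.2 L/s.
R = (PIP − Pplat)/V̇ = (42.9 − 16.5) / 1.2 = 26.4/1.2 = 22.0 cmH2O·s/L.
C = Vt/(Pplat − PEEP) = 490.0 / (16.5 − 4) = 490.0/12.5 = 39.2 mL/cmH2O.
τ = R × C = 22.0 × 0.0392 L/cmH2O = 0.8624 s.
t = −τ·ln(1 − 0.92) = −0.8624·ln(0.08) = 2.178 s.

2.18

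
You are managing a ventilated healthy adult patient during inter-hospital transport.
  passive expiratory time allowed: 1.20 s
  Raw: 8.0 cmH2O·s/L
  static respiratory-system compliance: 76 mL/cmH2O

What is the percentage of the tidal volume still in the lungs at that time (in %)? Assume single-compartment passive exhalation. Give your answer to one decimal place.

13.9

τ = R × C = 8.0 × 76 mL/cmH2O = 8.0 × 0.076 L/cmH2O = 0.608 s.
Passive exhalation: V(t)/V₀ = e^(−t/τ) = e^(−1.20/0.608) = 0.1389.
Fraction remaining = 0.1389 → 13.89%.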